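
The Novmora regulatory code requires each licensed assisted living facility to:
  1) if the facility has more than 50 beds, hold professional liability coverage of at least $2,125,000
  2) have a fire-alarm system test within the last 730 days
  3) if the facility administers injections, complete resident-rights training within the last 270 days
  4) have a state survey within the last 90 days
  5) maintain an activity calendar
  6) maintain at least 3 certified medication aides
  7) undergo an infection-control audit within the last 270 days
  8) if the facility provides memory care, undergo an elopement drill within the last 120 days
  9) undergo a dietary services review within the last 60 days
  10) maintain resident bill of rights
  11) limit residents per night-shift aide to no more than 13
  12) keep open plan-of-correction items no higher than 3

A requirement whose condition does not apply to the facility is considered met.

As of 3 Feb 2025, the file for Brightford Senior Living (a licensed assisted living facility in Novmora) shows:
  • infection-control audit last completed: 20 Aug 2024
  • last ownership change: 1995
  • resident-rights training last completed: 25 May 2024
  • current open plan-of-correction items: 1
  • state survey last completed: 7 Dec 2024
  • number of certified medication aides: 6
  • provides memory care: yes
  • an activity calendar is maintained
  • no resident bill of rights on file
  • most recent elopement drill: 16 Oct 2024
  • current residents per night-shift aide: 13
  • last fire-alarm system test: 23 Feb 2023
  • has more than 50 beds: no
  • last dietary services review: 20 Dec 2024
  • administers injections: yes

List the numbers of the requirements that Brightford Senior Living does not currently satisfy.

1. condition 'has more than 50 beds' does not hold → requirement n/a → met
2. fire-alarm system test 711 days ago vs limit 730 → met
3. condition 'administers injections' holds; resident-rights training 254 days ago vs limit 270 → met
4. state survey 58 days ago vs limit 90 → met
5. activity calendar present → met
6. certified medication aides 6 ≥ 3 → met
7. infection-control audit 167 days ago vs limit 270 → met
8. condition 'provides memory care' holds; elopement drill 110 days ago vs limit 120 → met
9. dietary services review 45 days ago vs limit 60 → met
10. resident bill of rights absent → not met
11. residents per night-shift aide 13 ≤ 13 → met
12. open plan-of-correction items 1 ≤ 3 → met
Not met: 10

10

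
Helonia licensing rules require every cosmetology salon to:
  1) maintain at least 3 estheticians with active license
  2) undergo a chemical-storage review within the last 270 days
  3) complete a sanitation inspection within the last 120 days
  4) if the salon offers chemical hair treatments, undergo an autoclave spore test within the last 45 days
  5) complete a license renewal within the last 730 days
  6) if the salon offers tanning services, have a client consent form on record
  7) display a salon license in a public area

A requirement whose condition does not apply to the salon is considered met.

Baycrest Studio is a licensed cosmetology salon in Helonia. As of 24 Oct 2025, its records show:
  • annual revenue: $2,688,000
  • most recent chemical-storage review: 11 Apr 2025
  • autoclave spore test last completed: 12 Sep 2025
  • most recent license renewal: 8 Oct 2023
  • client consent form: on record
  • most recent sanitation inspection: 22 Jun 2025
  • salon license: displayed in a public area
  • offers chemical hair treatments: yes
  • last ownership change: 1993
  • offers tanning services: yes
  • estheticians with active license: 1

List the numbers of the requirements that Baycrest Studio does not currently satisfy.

1. estheticians with active license 1 < 3 → not met
2. chemical-storage review 196 days ago vs limit 270 → met
3. sanitation inspection 124 days ago vs limit 120 → not met
4. condition 'offers chemical hair treatments' holds; autoclave spore test 42 days ago vs limit 45 → met
5. license renewal 747 days ago vs limit 730 → not met
6. condition 'offers tanning services' holds; client consent form present → met
7. salon license present → met
Not met: 1, 3, 5

1, 3, 5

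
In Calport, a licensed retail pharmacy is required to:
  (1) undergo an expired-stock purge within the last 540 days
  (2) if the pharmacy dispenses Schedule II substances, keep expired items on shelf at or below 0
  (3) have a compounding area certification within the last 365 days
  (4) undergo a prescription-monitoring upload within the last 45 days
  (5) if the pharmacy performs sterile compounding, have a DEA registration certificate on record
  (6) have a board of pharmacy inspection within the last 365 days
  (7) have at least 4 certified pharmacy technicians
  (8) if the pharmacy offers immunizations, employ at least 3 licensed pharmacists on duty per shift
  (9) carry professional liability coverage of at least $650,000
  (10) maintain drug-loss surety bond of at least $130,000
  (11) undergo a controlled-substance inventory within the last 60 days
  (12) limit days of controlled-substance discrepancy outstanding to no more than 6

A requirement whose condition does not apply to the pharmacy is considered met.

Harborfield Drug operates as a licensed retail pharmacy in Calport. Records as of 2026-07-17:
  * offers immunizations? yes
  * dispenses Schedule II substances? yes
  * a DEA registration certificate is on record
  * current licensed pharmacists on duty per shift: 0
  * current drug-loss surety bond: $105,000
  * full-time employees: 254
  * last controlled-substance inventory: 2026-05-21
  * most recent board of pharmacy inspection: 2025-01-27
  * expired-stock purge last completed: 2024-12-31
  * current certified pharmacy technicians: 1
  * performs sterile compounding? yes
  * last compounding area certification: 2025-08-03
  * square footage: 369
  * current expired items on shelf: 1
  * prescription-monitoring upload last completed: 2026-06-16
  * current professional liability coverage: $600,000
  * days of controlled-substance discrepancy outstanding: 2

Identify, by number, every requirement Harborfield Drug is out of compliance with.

1. expired-stock purge 563 days ago vs limit 540 → not met
2. condition 'dispenses Schedule II substances' holds; expired items on shelf 1 > 0 → not met
3. compounding area certification 348 days ago vs limit 365 → met
4. prescription-monitoring upload 31 days ago vs limit 45 → met
5. condition 'performs sterile compounding' holds; DEA registration certificate present → met
6. board of pharmacy inspection 536 days ago vs limit 365 → not met
7. certified pharmacy technicians 1 < 4 → not met
8. condition 'offers immunizations' holds; licensed pharmacists on duty per shift 0 < 3 → not met
9. professional liability coverage $600,000 < $650,000 → not met
10. drug-loss surety bond $105,000 < $130,000 → not met
11. controlled-substance inventory 57 days ago vs limit 60 → met
12. days of controlled-substance discrepancy outstanding 2 ≤ 6 → met
Not met: 1, 2, 6, 7, 8, 9, 10

1, 2, 6, 7, 8, 9, 10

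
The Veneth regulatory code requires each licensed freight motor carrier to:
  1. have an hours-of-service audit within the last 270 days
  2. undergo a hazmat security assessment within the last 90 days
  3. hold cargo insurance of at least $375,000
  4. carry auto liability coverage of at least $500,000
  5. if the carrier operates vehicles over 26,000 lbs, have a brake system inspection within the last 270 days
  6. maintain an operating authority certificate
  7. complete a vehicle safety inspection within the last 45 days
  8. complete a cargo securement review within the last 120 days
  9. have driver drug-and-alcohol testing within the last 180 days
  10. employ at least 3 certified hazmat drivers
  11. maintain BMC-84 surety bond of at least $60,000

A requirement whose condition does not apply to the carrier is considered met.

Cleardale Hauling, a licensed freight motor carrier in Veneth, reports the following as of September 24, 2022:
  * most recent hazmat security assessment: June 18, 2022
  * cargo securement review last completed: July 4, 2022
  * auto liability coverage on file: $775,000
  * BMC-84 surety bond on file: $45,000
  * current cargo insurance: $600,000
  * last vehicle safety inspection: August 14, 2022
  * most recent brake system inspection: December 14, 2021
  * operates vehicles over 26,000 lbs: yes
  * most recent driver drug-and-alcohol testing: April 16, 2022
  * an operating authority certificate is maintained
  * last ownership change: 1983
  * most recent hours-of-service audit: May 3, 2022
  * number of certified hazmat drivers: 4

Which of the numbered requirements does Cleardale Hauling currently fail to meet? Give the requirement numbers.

2, 5, 11

1. hours-of-service audit 144 days ago vs limit 270 → met
2. hazmat security assessment 98 days ago vs limit 90 → not met
3. cargo insurance $600,000 ≥ $375,000 → met
4. auto liability coverage $775,000 ≥ $500,000 → met
5. condition 'operates vehicles over 26,000 lbs' holds; brake system inspection 284 days ago vs limit 270 → not met
6. operating authority certificate present → met
7. vehicle safety inspection 41 days ago vs limit 45 → met
8. cargo securement review 82 days ago vs limit 120 → met
9. driver drug-and-alcohol testing 161 days ago vs limit 180 → met
10. certified hazmat drivers 4 ≥ 3 → met
11. BMC-84 surety bond $45,000 < $60,000 → not met
Not met: 2, 5, 11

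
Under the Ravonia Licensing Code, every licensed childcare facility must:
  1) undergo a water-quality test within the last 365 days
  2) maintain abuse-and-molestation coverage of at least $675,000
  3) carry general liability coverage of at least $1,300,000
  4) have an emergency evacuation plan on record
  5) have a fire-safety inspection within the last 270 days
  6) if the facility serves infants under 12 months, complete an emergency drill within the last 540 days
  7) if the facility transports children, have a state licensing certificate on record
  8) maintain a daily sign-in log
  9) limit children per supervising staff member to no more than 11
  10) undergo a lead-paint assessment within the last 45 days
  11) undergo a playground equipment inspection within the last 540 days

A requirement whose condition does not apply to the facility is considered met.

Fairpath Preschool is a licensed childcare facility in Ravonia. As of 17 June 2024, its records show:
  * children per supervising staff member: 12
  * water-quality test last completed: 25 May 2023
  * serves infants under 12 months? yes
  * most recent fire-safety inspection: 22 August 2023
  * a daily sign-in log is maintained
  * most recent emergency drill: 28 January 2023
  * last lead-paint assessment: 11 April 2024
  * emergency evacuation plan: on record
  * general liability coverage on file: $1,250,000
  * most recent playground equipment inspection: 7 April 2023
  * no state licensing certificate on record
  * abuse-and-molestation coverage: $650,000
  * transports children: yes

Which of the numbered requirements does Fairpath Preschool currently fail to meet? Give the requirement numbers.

1. water-quality test 389 days ago vs limit 365 → not met
2. abuse-and-molestation coverage $650,000 < $675,000 → not met
3. general liability coverage $1,250,000 < $1,300,000 → not met
4. emergency evacuation plan present → met
5. fire-safety inspection 300 days ago vs limit 270 → not met
6. condition 'serves infants under 12 months' holds; emergency drill 506 days ago vs limit 540 → met
7. condition 'transports children' holds; state licensing certificate absent → not met
8. daily sign-in log present → met
9. children per supervising staff member 12 > 11 → not met
10. lead-paint assessment 67 days ago vs limit 45 → not met
11. playground equipment inspection 437 days ago vs limit 540 → met
Not met: 1, 2, 3, 5, 7, 9, 10

1, 2, 3, 5, 7, 9, 10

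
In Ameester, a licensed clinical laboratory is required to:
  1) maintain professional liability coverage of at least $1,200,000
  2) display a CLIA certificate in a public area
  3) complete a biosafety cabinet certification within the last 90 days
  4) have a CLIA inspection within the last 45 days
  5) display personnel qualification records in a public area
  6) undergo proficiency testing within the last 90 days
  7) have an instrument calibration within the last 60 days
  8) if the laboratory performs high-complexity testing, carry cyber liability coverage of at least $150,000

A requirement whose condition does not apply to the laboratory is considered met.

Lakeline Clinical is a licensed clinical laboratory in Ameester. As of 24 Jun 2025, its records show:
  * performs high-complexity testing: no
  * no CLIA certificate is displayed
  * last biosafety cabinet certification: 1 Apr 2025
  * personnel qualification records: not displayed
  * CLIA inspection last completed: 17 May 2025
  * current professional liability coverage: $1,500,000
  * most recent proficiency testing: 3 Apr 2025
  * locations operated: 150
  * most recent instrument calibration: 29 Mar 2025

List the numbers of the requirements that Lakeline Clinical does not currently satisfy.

2, 5, 7

1. professional liability coverage $1,500,000 ≥ $1,200,000 → met
2. CLIA certificate absent → not met
3. biosafety cabinet certification 84 days ago vs limit 90 → met
4. CLIA inspection 38 days ago vs limit 45 → met
5. personnel qualification records absent → not met
6. proficiency testing 82 days ago vs limit 90 → met
7. instrument calibration 87 days ago vs limit 60 → not met
8. condition 'performs high-complexity testing' does not hold → requirement n/a → met
Not met: 2, 5, 7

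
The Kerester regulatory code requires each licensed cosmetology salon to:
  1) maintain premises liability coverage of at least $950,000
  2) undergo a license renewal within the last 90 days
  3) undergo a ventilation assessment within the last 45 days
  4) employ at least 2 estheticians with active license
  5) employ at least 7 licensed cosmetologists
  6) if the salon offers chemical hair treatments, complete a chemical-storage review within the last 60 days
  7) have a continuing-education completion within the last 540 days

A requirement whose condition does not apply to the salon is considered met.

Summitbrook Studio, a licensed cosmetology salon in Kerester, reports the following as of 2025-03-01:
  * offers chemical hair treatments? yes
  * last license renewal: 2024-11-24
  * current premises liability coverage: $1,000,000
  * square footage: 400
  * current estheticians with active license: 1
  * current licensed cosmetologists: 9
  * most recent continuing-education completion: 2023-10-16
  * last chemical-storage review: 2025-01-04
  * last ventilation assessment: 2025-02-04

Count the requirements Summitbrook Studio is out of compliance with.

2

1. premises liability coverage $1,000,000 ≥ $950,000 → met
2. license renewal 97 days ago vs limit 90 → not met
3. ventilation assessment 25 days ago vs limit 45 → met
4. estheticians with active license 1 < 2 → not met
5. licensed cosmetologists 9 ≥ 7 → met
6. condition 'offers chemical hair treatments' holds; chemical-storage review 56 days ago vs limit 60 → met
7. continuing-education completion 502 days ago vs limit 540 → met
Not met: 2 of 7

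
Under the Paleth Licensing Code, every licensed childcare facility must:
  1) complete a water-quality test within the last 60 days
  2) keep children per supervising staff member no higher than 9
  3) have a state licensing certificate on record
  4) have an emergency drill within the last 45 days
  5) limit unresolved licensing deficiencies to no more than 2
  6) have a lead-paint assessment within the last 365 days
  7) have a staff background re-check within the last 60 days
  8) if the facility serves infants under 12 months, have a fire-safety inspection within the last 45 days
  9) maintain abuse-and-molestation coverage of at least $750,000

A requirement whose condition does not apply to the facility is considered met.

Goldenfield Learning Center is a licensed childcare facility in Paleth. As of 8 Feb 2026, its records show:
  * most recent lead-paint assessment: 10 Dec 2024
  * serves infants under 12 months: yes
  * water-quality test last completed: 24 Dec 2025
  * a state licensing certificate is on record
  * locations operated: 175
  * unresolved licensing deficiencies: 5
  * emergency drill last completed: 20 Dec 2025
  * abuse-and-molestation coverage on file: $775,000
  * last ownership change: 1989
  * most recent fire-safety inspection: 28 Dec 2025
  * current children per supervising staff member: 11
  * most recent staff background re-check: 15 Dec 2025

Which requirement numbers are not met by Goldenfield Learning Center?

1. water-quality test 46 days ago vs limit 60 → met
2. children per supervising staff member 11 > 9 → not met
3. state licensing certificate present → met
4. emergency drill 50 days ago vs limit 45 → not met
5. unresolved licensing deficiencies 5 > 2 → not met
6. lead-paint assessment 425 days ago vs limit 365 → not met
7. staff background re-check 55 days ago vs limit 60 → met
8. condition 'serves infants under 12 months' holds; fire-safety inspection 42 days ago vs limit 45 → met
9. abuse-and-molestation coverage $775,000 ≥ $750,000 → met
Not met: 2, 4, 5, 6

2, 4, 5, 6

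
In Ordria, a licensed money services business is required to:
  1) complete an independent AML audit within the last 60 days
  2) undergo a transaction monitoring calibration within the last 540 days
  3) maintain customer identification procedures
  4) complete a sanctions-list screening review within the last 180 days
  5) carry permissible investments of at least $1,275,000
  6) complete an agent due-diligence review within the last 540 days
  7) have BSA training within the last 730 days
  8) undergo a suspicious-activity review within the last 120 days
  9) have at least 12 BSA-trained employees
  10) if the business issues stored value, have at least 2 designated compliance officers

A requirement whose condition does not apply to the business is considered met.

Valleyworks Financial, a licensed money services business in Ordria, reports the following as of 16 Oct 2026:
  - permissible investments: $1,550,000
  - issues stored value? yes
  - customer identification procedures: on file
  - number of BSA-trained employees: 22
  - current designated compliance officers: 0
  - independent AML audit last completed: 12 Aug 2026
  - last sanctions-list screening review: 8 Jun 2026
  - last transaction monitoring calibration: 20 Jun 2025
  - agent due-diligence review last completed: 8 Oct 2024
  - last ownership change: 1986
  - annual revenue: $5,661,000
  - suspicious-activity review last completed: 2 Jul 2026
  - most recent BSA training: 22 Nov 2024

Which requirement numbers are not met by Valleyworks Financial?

1, 6, 10

1. independent AML audit 65 days ago vs limit 60 → not met
2. transaction monitoring calibration 483 days ago vs limit 540 → met
3. customer identification procedures present → met
4. sanctions-list screening review 130 days ago vs limit 180 → met
5. permissible investments $1,550,000 ≥ $1,275,000 → met
6. agent due-diligence review 738 days ago vs limit 540 → not met
7. BSA training 693 days ago vs limit 730 → met
8. suspicious-activity review 106 days ago vs limit 120 → met
9. BSA-trained employees 22 ≥ 12 → met
10. condition 'issues stored value' holds; designated compliance officers 0 < 2 → not met
Not met: 1, 6, 10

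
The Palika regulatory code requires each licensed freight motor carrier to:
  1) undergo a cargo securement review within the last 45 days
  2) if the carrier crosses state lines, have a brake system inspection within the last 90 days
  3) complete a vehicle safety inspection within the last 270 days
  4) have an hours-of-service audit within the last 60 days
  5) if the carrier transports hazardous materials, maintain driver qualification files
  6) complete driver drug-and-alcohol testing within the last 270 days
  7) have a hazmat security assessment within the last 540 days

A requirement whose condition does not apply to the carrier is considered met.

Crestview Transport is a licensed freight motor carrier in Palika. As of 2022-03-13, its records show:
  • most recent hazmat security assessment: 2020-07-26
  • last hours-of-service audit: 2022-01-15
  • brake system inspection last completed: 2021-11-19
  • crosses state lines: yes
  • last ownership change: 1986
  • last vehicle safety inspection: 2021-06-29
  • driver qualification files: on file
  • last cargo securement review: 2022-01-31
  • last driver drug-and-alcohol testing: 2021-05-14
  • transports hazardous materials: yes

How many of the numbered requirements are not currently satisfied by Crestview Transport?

3

1. cargo securement review 41 days ago vs limit 45 → met
2. condition 'crosses state lines' holds; brake system inspection 114 days ago vs limit 90 → not met
3. vehicle safety inspection 257 days ago vs limit 270 → met
4. hours-of-service audit 57 days ago vs limit 60 → met
5. condition 'transports hazardous materials' holds; driver qualification files present → met
6. driver drug-and-alcohol testing 303 days ago vs limit 270 → not met
7. hazmat security assessment 595 days ago vs limit 540 → not met
Not met: 3 of 7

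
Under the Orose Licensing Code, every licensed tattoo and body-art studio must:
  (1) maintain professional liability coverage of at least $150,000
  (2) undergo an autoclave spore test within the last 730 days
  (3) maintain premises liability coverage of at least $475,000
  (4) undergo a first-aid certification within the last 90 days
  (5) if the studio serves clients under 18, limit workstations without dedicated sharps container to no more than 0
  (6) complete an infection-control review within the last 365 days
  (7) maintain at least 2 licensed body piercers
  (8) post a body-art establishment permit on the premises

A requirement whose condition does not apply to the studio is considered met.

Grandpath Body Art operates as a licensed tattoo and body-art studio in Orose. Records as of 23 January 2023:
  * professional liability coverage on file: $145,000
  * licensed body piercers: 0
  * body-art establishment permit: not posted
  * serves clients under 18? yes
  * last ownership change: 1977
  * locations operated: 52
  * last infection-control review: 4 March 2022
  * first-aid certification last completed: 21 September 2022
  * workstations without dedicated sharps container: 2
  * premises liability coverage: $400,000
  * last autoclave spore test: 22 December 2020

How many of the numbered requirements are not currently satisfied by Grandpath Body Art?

7

1. professional liability coverage $145,000 < $150,000 → not met
2. autoclave spore test 762 days ago vs limit 730 → not met
3. premises liability coverage $400,000 < $475,000 → not met
4. first-aid certification 124 days ago vs limit 90 → not met
5. condition 'serves clients under 18' holds; workstations without dedicated sharps container 2 > 0 → not met
6. infection-control review 325 days ago vs limit 365 → met
7. licensed body piercers 0 < 2 → not met
8. body-art establishment permit absent → not met
Not met: 7 of 8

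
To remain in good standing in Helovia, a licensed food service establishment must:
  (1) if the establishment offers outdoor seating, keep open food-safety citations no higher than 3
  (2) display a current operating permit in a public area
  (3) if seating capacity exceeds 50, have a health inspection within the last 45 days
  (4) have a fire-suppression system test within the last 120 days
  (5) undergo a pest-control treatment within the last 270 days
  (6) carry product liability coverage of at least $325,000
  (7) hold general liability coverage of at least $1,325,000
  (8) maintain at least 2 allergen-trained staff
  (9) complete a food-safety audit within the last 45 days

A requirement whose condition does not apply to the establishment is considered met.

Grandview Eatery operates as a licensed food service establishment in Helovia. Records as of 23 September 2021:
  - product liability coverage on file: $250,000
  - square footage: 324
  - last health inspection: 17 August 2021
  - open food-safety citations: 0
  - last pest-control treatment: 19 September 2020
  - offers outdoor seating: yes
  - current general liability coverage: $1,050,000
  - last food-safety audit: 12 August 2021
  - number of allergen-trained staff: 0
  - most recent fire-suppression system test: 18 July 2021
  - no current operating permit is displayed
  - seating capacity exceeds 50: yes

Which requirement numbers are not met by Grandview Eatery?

1. condition 'offers outdoor seating' holds; open food-safety citations 0 ≤ 3 → met
2. current operating permit absent → not met
3. condition 'seating capacity exceeds 50' holds; health inspection 37 days ago vs limit 45 → met
4. fire-suppression system test 67 days ago vs limit 120 → met
5. pest-control treatment 369 days ago vs limit 270 → not met
6. product liability coverage $250,000 < $325,000 → not met
7. general liability coverage $1,050,000 < $1,325,000 → not met
8. allergen-trained staff 0 < 2 → not met
9. food-safety audit 42 days ago vs limit 45 → met
Not met: 2, 5, 6, 7, 8

2, 5, 6, 7, 8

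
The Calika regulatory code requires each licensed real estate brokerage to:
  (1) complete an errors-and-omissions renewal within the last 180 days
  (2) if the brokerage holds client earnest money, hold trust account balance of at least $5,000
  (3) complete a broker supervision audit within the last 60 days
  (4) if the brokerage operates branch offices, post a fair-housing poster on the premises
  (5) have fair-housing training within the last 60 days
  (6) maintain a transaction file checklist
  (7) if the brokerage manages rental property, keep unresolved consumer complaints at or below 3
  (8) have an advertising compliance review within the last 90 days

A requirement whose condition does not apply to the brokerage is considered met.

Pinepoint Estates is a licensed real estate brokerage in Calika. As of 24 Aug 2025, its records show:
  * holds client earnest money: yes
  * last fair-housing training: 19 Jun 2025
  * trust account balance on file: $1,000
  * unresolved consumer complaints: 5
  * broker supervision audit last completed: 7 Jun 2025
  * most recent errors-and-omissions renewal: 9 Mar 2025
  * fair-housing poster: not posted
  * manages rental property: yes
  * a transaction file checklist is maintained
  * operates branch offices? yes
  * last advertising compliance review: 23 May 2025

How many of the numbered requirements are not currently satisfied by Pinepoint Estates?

6

1. errors-and-omissions renewal 168 days ago vs limit 180 → met
2. condition 'holds client earnest money' holds; trust account balance $1,000 < $5,000 → not met
3. broker supervision audit 78 days ago vs limit 60 → not met
4. condition 'operates branch offices' holds; fair-housing poster absent → not met
5. fair-housing training 66 days ago vs limit 60 → not met
6. transaction file checklist present → met
7. condition 'manages rental property' holds; unresolved consumer complaints 5 > 3 → not met
8. advertising compliance review 93 days ago vs limit 90 → not met
Not met: 6 of 8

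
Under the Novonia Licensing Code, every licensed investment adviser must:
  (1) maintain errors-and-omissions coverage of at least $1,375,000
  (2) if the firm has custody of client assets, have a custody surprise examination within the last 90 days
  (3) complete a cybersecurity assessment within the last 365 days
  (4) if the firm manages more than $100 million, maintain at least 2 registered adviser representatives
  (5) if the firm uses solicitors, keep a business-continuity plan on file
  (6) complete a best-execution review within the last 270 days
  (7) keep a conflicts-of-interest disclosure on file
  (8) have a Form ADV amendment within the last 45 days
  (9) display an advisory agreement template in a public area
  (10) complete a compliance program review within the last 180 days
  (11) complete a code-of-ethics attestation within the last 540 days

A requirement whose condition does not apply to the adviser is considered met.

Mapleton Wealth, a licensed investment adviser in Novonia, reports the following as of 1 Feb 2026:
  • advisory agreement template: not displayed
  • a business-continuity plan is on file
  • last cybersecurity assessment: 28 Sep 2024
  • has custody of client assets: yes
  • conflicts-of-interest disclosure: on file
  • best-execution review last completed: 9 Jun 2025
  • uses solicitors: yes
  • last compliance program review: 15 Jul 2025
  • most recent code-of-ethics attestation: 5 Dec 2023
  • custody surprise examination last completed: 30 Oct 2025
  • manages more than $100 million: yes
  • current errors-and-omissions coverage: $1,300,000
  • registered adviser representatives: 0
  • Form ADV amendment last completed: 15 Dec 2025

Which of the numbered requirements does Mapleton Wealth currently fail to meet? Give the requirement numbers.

1. errors-and-omissions coverage $1,300,000 < $1,375,000 → not met
2. condition 'has custody of client assets' holds; custody surprise examination 94 days ago vs limit 90 → not met
3. cybersecurity assessment 491 days ago vs limit 365 → not met
4. condition 'manages more than $100 million' holds; registered adviser representatives 0 < 2 → not met
5. condition 'uses solicitors' holds; business-continuity plan present → met
6. best-execution review 237 days ago vs limit 270 → met
7. conflicts-of-interest disclosure present → met
8. Form ADV amendment 48 days ago vs limit 45 → not met
9. advisory agreement template absent → not met
10. compliance program review 201 days ago vs limit 180 → not met
11. code-of-ethics attestation 789 days ago vs limit 540 → not met
Not met: 1, 2, 3, 4, 8, 9, 10, 11

1, 2, 3, 4, 8, 9, 10, 11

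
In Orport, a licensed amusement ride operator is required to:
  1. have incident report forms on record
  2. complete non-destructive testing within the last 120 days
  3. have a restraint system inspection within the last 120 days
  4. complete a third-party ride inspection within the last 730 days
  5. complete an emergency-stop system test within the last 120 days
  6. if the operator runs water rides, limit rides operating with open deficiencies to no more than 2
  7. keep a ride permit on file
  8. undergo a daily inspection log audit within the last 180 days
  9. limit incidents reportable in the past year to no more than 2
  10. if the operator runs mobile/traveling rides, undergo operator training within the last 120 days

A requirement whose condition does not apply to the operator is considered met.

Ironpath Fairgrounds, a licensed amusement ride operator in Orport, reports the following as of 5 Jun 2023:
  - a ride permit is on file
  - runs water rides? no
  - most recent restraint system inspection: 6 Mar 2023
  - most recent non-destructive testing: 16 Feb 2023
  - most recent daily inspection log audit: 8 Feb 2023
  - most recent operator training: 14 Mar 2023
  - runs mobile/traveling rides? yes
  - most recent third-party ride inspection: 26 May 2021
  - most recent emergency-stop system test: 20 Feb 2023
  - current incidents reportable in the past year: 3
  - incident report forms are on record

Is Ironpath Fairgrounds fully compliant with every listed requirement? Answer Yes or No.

1. incident report forms present → met
2. non-destructive testing 109 days ago vs limit 120 → met
3. restraint system inspection 91 days ago vs limit 120 → met
4. third-party ride inspection 740 days ago vs limit 730 → not met
5. emergency-stop system test 105 days ago vs limit 120 → met
6. condition 'runs water rides' does not hold → requirement n/a → met
7. ride permit present → met
8. daily inspection log audit 117 days ago vs limit 180 → met
9. incidents reportable in the past year 3 > 2 → not met
10. condition 'runs mobile/traveling rides' holds; operator training 83 days ago vs limit 120 → met
Not met: 4, 9

No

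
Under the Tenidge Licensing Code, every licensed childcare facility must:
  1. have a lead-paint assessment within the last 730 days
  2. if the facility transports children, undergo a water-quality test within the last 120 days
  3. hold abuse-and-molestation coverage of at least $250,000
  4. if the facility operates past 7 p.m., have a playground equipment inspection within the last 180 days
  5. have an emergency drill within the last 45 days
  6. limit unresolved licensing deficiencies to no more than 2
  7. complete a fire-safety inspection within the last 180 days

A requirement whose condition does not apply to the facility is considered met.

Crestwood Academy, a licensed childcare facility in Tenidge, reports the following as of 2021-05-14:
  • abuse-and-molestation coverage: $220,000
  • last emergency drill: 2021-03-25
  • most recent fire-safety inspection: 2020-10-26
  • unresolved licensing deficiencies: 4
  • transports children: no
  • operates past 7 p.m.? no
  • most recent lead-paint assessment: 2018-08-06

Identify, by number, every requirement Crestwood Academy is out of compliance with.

1. lead-paint assessment 1012 days ago vs limit 730 → not met
2. condition 'transports children' does not hold → requirement n/a → met
3. abuse-and-molestation coverage $220,000 < $250,000 → not met
4. condition 'operates past 7 p.m.' does not hold → requirement n/a → met
5. emergency drill 50 days ago vs limit 45 → not met
6. unresolved licensing deficiencies 4 > 2 → not met
7. fire-safety inspection 200 days ago vs limit 180 → not met
Not met: 1, 3, 5, 6, 7

1, 3, 5, 6, 7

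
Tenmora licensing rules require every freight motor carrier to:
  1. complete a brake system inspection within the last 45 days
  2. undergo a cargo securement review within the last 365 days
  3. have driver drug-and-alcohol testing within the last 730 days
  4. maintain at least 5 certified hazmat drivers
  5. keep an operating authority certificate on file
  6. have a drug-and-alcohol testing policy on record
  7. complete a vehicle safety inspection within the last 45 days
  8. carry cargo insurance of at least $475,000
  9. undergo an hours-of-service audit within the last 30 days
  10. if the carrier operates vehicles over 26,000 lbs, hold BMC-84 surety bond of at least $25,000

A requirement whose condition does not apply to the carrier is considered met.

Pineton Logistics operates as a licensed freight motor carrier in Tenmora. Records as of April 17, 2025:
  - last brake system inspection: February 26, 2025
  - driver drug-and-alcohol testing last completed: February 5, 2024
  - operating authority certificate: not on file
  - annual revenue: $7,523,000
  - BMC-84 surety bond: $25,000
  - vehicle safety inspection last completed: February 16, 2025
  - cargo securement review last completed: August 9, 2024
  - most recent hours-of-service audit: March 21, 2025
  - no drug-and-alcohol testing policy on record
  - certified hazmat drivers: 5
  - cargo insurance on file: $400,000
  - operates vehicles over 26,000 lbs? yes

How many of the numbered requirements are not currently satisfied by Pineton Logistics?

5

1. brake system inspection 50 days ago vs limit 45 → not met
2. cargo securement review 251 days ago vs limit 365 → met
3. driver drug-and-alcohol testing 437 days ago vs limit 730 → met
4. certified hazmat drivers 5 ≥ 5 → met
5. operating authority certificate absent → not met
6. drug-and-alcohol testing policy absent → not met
7. vehicle safety inspection 60 days ago vs limit 45 → not met
8. cargo insurance $400,000 < $475,000 → not met
9. hours-of-service audit 27 days ago vs limit 30 → met
10. condition 'operates vehicles over 26,000 lbs' holds; BMC-84 surety bond $25,000 ≥ $25,000 → met
Not met: 5 of 10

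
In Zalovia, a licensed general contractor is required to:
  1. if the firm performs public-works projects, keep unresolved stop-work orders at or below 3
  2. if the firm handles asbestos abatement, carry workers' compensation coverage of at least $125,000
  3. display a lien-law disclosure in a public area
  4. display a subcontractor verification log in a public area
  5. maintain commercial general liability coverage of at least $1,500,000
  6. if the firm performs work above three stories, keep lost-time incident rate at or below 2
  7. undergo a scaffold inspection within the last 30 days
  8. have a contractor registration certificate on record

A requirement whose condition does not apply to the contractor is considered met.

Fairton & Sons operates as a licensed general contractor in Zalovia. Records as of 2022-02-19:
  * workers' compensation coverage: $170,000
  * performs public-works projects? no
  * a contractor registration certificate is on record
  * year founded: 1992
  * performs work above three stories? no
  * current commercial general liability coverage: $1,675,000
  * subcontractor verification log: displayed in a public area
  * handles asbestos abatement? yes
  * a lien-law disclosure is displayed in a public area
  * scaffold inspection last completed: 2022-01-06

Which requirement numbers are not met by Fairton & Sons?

7

1. condition 'performs public-works projects' does not hold → requirement n/a → met
2. condition 'handles asbestos abatement' holds; workers' compensation coverage $170,000 ≥ $125,000 → met
3. lien-law disclosure present → met
4. subcontractor verification log present → met
5. commercial general liability coverage $1,675,000 ≥ $1,500,000 → met
6. condition 'performs work above three stories' does not hold → requirement n/a → met
7. scaffold inspection 44 days ago vs limit 30 → not met
8. contractor registration certificate present → met
Not met: 7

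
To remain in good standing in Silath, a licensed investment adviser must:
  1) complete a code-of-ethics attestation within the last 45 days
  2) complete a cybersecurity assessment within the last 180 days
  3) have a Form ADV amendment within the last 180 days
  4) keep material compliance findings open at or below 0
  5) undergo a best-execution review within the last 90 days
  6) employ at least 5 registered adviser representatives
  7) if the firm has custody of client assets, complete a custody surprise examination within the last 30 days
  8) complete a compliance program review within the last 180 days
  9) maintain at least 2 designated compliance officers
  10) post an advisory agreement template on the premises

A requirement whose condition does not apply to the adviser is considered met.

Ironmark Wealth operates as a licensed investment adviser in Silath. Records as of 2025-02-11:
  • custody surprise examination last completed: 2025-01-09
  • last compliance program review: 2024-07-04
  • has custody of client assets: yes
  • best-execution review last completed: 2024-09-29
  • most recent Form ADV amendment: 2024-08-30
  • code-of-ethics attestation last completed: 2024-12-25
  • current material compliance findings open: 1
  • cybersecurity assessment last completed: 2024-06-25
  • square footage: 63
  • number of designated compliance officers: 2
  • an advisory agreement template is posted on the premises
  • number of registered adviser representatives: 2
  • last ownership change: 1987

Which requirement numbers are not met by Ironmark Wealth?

1. code-of-ethics attestation 48 days ago vs limit 45 → not met
2. cybersecurity assessment 231 days ago vs limit 180 → not met
3. Form ADV amendment 165 days ago vs limit 180 → met
4. material compliance findings open 1 > 0 → not met
5. best-execution review 135 days ago vs limit 90 → not met
6. registered adviser representatives 2 < 5 → not met
7. condition 'has custody of client assets' holds; custody surprise examination 33 days ago vs limit 30 → not met
8. compliance program review 222 days ago vs limit 180 → not met
9. designated compliance officers 2 ≥ 2 → met
10. advisory agreement template present → met
Not met: 1, 2, 4, 5, 6, 7, 8

1, 2, 4, 5, 6, 7, 8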